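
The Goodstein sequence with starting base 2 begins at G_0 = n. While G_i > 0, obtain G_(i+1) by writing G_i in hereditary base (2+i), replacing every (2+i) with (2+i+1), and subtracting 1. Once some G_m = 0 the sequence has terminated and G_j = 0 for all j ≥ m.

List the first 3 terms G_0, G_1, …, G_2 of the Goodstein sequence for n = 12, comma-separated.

12, 107, 1065

(0) 12|_2 = 2^(2 + 1) + 2^2 ↦ 3^(3 + 1) + 3^3|_3 = 108 ⇒ 107
(1) 107|_3 = 3^(3 + 1) + 2·3^2 + 2·3 + 2 ↦ 4^(4 + 1) + 2·4^2 + 2·4 + 2|_4 = 1066 ⇒ 1065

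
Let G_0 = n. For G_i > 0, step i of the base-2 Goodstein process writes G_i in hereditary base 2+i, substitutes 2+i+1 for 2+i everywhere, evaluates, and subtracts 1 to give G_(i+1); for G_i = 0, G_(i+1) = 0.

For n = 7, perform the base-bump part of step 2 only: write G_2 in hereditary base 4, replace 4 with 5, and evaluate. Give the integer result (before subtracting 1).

G_0=7  [base 2] 2^2 + 2 + 1  →[2↦3]→  3^3 + 3 + 1 = 31  −1 ⇒ G_1=30
G_1=30  [base 3] 3^3 + 3  →[3↦4]→  4^4 + 4 = 260  −1 ⇒ G_2=259
G_2=259  [base 4] 4^4 + 3  →[4↦5]→  5^5 + 3 = 3128  −1 ⇒ G_3=3127

3128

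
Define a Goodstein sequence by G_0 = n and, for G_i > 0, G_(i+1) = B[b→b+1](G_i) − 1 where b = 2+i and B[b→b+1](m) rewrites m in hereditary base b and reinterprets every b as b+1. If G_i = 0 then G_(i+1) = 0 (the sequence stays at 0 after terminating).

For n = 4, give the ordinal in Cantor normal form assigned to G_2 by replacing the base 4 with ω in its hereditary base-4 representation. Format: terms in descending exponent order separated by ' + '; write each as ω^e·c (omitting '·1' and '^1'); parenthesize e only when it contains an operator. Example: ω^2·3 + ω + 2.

ω^2·2 + ω·2 + 1

i=0: 4 = 2^2 (b=2); 2→3: 3^3 = 27; 27−1 = 26
i=1: 26 = 2·3^2 + 2·3 + 2 (b=3); 3→4: 2·4^2 + 2·4 + 2 = 42; 42−1 = 41
i=2: 41 = 2·4^2 + 2·4 + 1 (b=4); 4→5: 2·5^2 + 2·5 + 1 = 61; 61−1 = 60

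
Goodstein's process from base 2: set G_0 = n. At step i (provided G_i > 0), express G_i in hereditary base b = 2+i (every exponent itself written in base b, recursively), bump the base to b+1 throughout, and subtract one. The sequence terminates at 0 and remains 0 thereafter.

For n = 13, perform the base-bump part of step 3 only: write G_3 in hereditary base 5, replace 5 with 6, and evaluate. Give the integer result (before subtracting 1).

G_0=13  [base 2] 2^(2 + 1) + 2^2 + 1  →[2↦3]→  3^(3 + 1) + 3^3 + 1 = 109  −1 ⇒ G_1=108
G_1=108  [base 3] 3^(3 + 1) + 3^3  →[3↦4]→  4^(4 + 1) + 4^4 = 1280  −1 ⇒ G_2=1279
G_2=1279  [base 4] 4^(4 + 1) + 3·4^3 + 3·4^2 + 3·4 + 3  →[4↦5]→  5^(5 + 1) + 3·5^3 + 3·5^2 + 3·5 + 3 = 16093  −1 ⇒ G_3=16092
G_3=16092  [base 5] 5^(5 + 1) + 3·5^3 + 3·5^2 + 3·5 + 2  →[5↦6]→  6^(6 + 1) + 3·6^3 + 3·6^2 + 3·6 + 2 = 280712  −1 ⇒ G_4=280711

280712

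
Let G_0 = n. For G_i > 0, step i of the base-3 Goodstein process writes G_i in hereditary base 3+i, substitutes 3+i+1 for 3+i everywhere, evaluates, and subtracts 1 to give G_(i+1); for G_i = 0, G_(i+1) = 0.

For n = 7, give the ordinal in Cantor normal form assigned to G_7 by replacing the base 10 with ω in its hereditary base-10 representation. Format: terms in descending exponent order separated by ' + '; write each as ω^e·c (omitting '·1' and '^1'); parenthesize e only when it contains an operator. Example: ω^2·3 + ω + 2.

9

[0] 7 ≡ 2·3 + 1 (base 3). Lift 4: 9. −1: 8.
[1] 8 ≡ 2·4 (base 4). Lift 5: 10. −1: 9.
[2] 9 ≡ 5 + 4 (base 5). Lift 6: 10. −1: 9.
[3] 9 ≡ 6 + 3 (base 6). Lift 7: 10. −1: 9.
[4] 9 ≡ 7 + 2 (base 7). Lift 8: 10. −1: 9.
[5] 9 ≡ 8 + 1 (base 8). Lift 9: 10. −1: 9.
[6] 9 ≡ 9 (base 9). Lift 10: 10. −1: 9.
[7] 9 ≡ 9 (base 10). Lift 11: 9. −1: 8.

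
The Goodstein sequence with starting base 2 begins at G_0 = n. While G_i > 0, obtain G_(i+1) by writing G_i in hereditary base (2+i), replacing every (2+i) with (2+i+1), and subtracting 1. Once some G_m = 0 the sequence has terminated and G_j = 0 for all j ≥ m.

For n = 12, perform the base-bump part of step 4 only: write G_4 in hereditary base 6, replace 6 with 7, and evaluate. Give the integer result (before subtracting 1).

base 2: 12 = 2^(2 + 1) + 2^2; at 3: 3^(3 + 1) + 3^3 = 108; next = 107
base 3: 107 = 3^(3 + 1) + 2·3^2 + 2·3 + 2; at 4: 4^(4 + 1) + 2·4^2 + 2·4 + 2 = 1066; next = 1065
base 4: 1065 = 4^(4 + 1) + 2·4^2 + 2·4 + 1; at 5: 5^(5 + 1) + 2·5^2 + 2·5 + 1 = 15686; next = 15685
base 5: 15685 = 5^(5 + 1) + 2·5^2 + 2·5; at 6: 6^(6 + 1) + 2·6^2 + 2·6 = 280020; next = 280019
base 6: 280019 = 6^(6 + 1) + 2·6^2 + 6 + 5; at 7: 7^(7 + 1) + 2·7^2 + 7 + 5 = 5764911; next = 5764910

5764911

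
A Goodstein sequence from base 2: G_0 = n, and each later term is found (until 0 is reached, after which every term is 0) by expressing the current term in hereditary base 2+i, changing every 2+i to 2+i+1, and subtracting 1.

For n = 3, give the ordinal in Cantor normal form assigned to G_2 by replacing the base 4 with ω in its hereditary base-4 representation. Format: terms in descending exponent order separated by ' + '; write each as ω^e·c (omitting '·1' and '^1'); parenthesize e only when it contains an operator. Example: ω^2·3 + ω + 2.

(0) 3|_2 = 2 + 1 ↦ 3 + 1|_3 = 4 ⇒ 3
(1) 3|_3 = 3 ↦ 4|_4 = 4 ⇒ 3

3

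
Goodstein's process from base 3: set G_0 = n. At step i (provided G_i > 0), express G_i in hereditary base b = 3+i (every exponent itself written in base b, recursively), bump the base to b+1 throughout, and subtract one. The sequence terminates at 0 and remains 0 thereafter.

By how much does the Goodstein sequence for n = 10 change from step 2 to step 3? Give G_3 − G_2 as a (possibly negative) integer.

(0) 10|_3 = 3^2 + 1 ↦ 4^2 + 1|_4 = 17 ⇒ 16
(1) 16|_4 = 4^2 ↦ 5^2|_5 = 25 ⇒ 24
(2) 24|_5 = 4·5 + 4 ↦ 4·6 + 4|_6 = 28 ⇒ 27

3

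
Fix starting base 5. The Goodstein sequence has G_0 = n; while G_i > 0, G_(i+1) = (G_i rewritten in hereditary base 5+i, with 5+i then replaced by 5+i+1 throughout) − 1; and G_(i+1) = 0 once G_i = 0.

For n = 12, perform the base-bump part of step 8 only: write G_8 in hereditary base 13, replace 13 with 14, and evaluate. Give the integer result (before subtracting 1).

16

12 —HB5→ 2·5 + 2 —bump→ 2·6 + 2 = 14 —(−1)→ 13
13 —HB6→ 2·6 + 1 —bump→ 2·7 + 1 = 15 —(−1)→ 14
14 —HB7→ 2·7 —bump→ 2·8 = 16 —(−1)→ 15
15 —HB8→ 8 + 7 —bump→ 9 + 7 = 16 —(−1)→ 15
15 —HB9→ 9 + 6 —bump→ 10 + 6 = 16 —(−1)→ 15
15 —HB10→ 10 + 5 —bump→ 11 + 5 = 16 —(−1)→ 15
15 —HB11→ 11 + 4 —bump→ 12 + 4 = 16 —(−1)→ 15
15 —HB12→ 12 + 3 —bump→ 13 + 3 = 16 —(−1)→ 15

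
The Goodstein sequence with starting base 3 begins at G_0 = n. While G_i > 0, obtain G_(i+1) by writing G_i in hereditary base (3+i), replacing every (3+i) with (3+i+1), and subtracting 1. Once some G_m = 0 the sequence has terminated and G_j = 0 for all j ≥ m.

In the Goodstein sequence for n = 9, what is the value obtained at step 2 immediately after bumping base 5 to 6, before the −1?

G_0=9  [base 3] 3^2  →[3↦4]→  4^2 = 16  −1 ⇒ G_1=15
G_1=15  [base 4] 3·4 + 3  →[4↦5]→  3·5 + 3 = 18  −1 ⇒ G_2=17

20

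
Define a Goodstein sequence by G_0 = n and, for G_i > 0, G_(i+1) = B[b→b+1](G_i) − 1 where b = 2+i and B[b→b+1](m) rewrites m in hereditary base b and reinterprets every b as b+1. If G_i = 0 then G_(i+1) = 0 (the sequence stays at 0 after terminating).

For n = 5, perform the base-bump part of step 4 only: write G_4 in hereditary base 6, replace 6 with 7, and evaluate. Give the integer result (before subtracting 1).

G_0 = 5. HB_2(5) = 2^2 + 1. Bump = 28. G_1 = 27.
G_1 = 27. HB_3(27) = 3^3. Bump = 256. G_2 = 255.
G_2 = 255. HB_4(255) = 3·4^3 + 3·4^2 + 3·4 + 3. Bump = 468. G_3 = 467.
G_3 = 467. HB_5(467) = 3·5^3 + 3·5^2 + 3·5 + 2. Bump = 776. G_4 = 775.

1198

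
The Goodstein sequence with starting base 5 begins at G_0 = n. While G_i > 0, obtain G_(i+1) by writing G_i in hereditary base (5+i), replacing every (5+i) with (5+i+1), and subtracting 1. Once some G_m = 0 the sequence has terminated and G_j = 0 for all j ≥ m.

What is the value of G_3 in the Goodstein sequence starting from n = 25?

25 —HB5→ 5^2 —bump→ 6^2 = 36 —(−1)→ 35
35 —HB6→ 5·6 + 5 —bump→ 5·7 + 5 = 40 —(−1)→ 39
39 —HB7→ 5·7 + 4 —bump→ 5·8 + 4 = 44 —(−1)→ 43

43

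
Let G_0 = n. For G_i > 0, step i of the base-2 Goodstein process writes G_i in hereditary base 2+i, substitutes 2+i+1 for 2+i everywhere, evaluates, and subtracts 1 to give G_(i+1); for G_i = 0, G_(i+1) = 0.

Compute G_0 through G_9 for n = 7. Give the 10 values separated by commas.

G_0 = 7. HB_2(7) = 2^2 + 2 + 1. Bump = 31. G_1 = 30.
G_1 = 30. HB_3(30) = 3^3 + 3. Bump = 260. G_2 = 259.
G_2 = 259. HB_4(259) = 4^4 + 3. Bump = 3128. G_3 = 3127.
G_3 = 3127. HB_5(3127) = 5^5 + 2. Bump = 46658. G_4 = 46657.
G_4 = 46657. HB_6(46657) = 6^6 + 1. Bump = 823544. G_5 = 823543.
G_5 = 823543. HB_7(823543) = 7^7. Bump = 16777216. G_6 = 16777215.
G_6 = 16777215. HB_8(16777215) = 7·8^7 + 7·8^6 + 7·8^5 + 7·8^4 + 7·8^3 + 7·8^2 + 7·8 + 7. Bump = 37665880. G_7 = 37665879.
G_7 = 37665879. HB_9(37665879) = 7·9^7 + 7·9^6 + 7·9^5 + 7·9^4 + 7·9^3 + 7·9^2 + 7·9 + 6. Bump = 77777776. G_8 = 77777775.
G_8 = 77777775. HB_10(77777775) = 7·10^7 + 7·10^6 + 7·10^5 + 7·10^4 + 7·10^3 + 7·10^2 + 7·10 + 5. Bump = 150051214. G_9 = 150051213.

7, 30, 259, 3127, 46657, 823543, 16777215, 37665879, 77777775, 150051213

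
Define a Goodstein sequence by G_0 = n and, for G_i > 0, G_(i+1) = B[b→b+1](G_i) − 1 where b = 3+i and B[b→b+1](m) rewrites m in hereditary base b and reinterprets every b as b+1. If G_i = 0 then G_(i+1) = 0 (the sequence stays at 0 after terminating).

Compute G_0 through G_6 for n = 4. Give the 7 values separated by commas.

[0] 4 ≡ 3 + 1 (base 3). Lift 4: 5. −1: 4.
[1] 4 ≡ 4 (base 4). Lift 5: 5. −1: 4.
[2] 4 ≡ 4 (base 5). Lift 6: 4. −1: 3.
[3] 3 ≡ 3 (base 6). Lift 7: 3. −1: 2.
[4] 2 ≡ 2 (base 7). Lift 8: 2. −1: 1.
[5] 1 ≡ 1 (base 8). Lift 9: 1. −1: 0.

4, 4, 4, 3, 2, 1, 0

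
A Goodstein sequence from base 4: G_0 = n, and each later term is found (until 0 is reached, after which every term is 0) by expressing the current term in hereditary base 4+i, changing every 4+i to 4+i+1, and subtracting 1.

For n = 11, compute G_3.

G_0 = 11. HB_4(11) = 2·4 + 3. Bump = 13. G_1 = 12.
G_1 = 12. HB_5(12) = 2·5 + 2. Bump = 14. G_2 = 13.
G_2 = 13. HB_6(13) = 2·6 + 1. Bump = 15. G_3 = 14.
G_3 = 14. HB_7(14) = 2·7. Bump = 16. G_4 = 15.

14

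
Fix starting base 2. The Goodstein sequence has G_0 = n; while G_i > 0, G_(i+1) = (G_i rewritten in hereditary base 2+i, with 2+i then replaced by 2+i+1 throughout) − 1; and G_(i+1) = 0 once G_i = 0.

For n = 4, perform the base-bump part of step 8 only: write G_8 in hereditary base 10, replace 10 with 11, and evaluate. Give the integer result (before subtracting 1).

(0) 4|_2 = 2^2 ↦ 3^3|_3 = 27 ⇒ 26
(1) 26|_3 = 2·3^2 + 2·3 + 2 ↦ 2·4^2 + 2·4 + 2|_4 = 42 ⇒ 41
(2) 41|_4 = 2·4^2 + 2·4 + 1 ↦ 2·5^2 + 2·5 + 1|_5 = 61 ⇒ 60
(3) 60|_5 = 2·5^2 + 2·5 ↦ 2·6^2 + 2·6|_6 = 84 ⇒ 83
(4) 83|_6 = 2·6^2 + 6 + 5 ↦ 2·7^2 + 7 + 5|_7 = 110 ⇒ 109
(5) 109|_7 = 2·7^2 + 7 + 4 ↦ 2·8^2 + 8 + 4|_8 = 140 ⇒ 139
(6) 139|_8 = 2·8^2 + 8 + 3 ↦ 2·9^2 + 9 + 3|_9 = 174 ⇒ 173
(7) 173|_9 = 2·9^2 + 9 + 2 ↦ 2·10^2 + 10 + 2|_10 = 212 ⇒ 211
(8) 211|_10 = 2·10^2 + 10 + 1 ↦ 2·11^2 + 11 + 1|_11 = 254 ⇒ 253

254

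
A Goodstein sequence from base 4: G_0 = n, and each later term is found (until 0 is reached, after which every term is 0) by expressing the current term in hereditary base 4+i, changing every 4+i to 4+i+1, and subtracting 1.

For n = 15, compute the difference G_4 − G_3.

2

(0) 15|_4 = 3·4 + 3 ↦ 3·5 + 3|_5 = 18 ⇒ 17
(1) 17|_5 = 3·5 + 2 ↦ 3·6 + 2|_6 = 20 ⇒ 19
(2) 19|_6 = 3·6 + 1 ↦ 3·7 + 1|_7 = 22 ⇒ 21
(3) 21|_7 = 3·7 ↦ 3·8|_8 = 24 ⇒ 23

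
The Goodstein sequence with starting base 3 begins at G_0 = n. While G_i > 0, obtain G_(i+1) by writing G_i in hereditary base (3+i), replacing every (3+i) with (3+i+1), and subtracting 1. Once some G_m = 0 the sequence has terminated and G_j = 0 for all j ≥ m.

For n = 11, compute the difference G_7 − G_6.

(0) 11|_3 = 3^2 + 2 ↦ 4^2 + 2|_4 = 18 ⇒ 17
(1) 17|_4 = 4^2 + 1 ↦ 5^2 + 1|_5 = 26 ⇒ 25
(2) 25|_5 = 5^2 ↦ 6^2|_6 = 36 ⇒ 35
(3) 35|_6 = 5·6 + 5 ↦ 5·7 + 5|_7 = 40 ⇒ 39
(4) 39|_7 = 5·7 + 4 ↦ 5·8 + 4|_8 = 44 ⇒ 43
(5) 43|_8 = 5·8 + 3 ↦ 5·9 + 3|_9 = 48 ⇒ 47
(6) 47|_9 = 5·9 + 2 ↦ 5·10 + 2|_10 = 52 ⇒ 51

4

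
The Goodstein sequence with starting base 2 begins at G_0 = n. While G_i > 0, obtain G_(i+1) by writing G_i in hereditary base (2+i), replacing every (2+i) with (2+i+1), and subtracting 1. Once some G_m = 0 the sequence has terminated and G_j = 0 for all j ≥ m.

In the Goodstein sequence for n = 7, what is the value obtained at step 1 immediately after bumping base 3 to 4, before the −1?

base 2: 7 = 2^2 + 2 + 1; at 3: 3^3 + 3 + 1 = 31; next = 30
base 3: 30 = 3^3 + 3; at 4: 4^4 + 4 = 260; next = 259

260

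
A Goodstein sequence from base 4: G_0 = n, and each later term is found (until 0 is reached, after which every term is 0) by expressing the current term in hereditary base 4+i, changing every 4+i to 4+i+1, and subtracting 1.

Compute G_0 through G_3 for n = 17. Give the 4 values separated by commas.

17, 25, 35, 39

step 0: 17 = 4^2 + 1; sub 5 for 4: 5^2 + 1; = 26; G_1 = 26−1 = 25
step 1: 25 = 5^2; sub 6 for 5: 6^2; = 36; G_2 = 36−1 = 35
step 2: 35 = 5·6 + 5; sub 7 for 6: 5·7 + 5; = 40; G_3 = 40−1 = 39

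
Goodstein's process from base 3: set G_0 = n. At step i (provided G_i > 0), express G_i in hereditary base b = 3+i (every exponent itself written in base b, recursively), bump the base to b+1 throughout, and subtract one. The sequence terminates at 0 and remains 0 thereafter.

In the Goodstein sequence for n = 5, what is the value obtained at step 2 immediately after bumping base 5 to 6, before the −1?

[0] 5 ≡ 3 + 2 (base 3). Lift 4: 6. −1: 5.
[1] 5 ≡ 4 + 1 (base 4). Lift 5: 6. −1: 5.
[2] 5 ≡ 5 (base 5). Lift 6: 6. −1: 5.

6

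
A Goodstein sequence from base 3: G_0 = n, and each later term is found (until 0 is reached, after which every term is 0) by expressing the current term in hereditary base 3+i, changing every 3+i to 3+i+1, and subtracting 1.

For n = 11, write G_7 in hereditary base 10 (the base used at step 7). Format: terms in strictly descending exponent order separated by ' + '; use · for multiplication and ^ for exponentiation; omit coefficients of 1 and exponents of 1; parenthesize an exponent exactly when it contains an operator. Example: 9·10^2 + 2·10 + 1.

(0) 11|_3 = 3^2 + 2 ↦ 4^2 + 2|_4 = 18 ⇒ 17
(1) 17|_4 = 4^2 + 1 ↦ 5^2 + 1|_5 = 26 ⇒ 25
(2) 25|_5 = 5^2 ↦ 6^2|_6 = 36 ⇒ 35
(3) 35|_6 = 5·6 + 5 ↦ 5·7 + 5|_7 = 40 ⇒ 39
(4) 39|_7 = 5·7 + 4 ↦ 5·8 + 4|_8 = 44 ⇒ 43
(5) 43|_8 = 5·8 + 3 ↦ 5·9 + 3|_9 = 48 ⇒ 47
(6) 47|_9 = 5·9 + 2 ↦ 5·10 + 2|_10 = 52 ⇒ 51
(7) 51|_10 = 5·10 + 1 ↦ 5·11 + 1|_11 = 56 ⇒ 55

5·10 + 1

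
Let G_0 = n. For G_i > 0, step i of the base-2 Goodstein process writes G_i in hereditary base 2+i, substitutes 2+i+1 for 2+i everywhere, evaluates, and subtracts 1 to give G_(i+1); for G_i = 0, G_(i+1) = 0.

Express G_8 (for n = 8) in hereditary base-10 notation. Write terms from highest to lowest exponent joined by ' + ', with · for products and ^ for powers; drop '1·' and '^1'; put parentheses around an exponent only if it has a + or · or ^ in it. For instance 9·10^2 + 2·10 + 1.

(0) 8|_2 = 2^(2 + 1) ↦ 3^(3 + 1)|_3 = 81 ⇒ 80
(1) 80|_3 = 2·3^3 + 2·3^2 + 2·3 + 2 ↦ 2·4^4 + 2·4^2 + 2·4 + 2|_4 = 554 ⇒ 553
(2) 553|_4 = 2·4^4 + 2·4^2 + 2·4 + 1 ↦ 2·5^5 + 2·5^2 + 2·5 + 1|_5 = 6311 ⇒ 6310
(3) 6310|_5 = 2·5^5 + 2·5^2 + 2·5 ↦ 2·6^6 + 2·6^2 + 2·6|_6 = 93396 ⇒ 93395
(4) 93395|_6 = 2·6^6 + 2·6^2 + 6 + 5 ↦ 2·7^7 + 2·7^2 + 7 + 5|_7 = 1647196 ⇒ 1647195
(5) 1647195|_7 = 2·7^7 + 2·7^2 + 7 + 4 ↦ 2·8^8 + 2·8^2 + 8 + 4|_8 = 33554572 ⇒ 33554571
(6) 33554571|_8 = 2·8^8 + 2·8^2 + 8 + 3 ↦ 2·9^9 + 2·9^2 + 9 + 3|_9 = 774841152 ⇒ 774841151
(7) 774841151|_9 = 2·9^9 + 2·9^2 + 9 + 2 ↦ 2·10^10 + 2·10^2 + 10 + 2|_10 = 20000000212 ⇒ 20000000211

2·10^10 + 2·10^2 + 10 + 1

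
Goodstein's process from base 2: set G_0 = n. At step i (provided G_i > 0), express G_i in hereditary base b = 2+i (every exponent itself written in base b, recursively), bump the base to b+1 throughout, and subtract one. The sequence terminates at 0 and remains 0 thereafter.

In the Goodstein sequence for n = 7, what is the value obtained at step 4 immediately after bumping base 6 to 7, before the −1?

G_0 = 7. HB_2(7) = 2^2 + 2 + 1. Bump = 31. G_1 = 30.
G_1 = 30. HB_3(30) = 3^3 + 3. Bump = 260. G_2 = 259.
G_2 = 259. HB_4(259) = 4^4 + 3. Bump = 3128. G_3 = 3127.
G_3 = 3127. HB_5(3127) = 5^5 + 2. Bump = 46658. G_4 = 46657.
G_4 = 46657. HB_6(46657) = 6^6 + 1. Bump = 823544. G_5 = 823543.

823544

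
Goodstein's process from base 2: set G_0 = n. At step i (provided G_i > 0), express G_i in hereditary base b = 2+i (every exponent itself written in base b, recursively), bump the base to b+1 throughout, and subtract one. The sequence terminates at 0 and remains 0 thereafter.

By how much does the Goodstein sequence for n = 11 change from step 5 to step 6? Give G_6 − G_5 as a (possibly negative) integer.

11 —HB2→ 2^(2 + 1) + 2 + 1 —bump→ 3^(3 + 1) + 3 + 1 = 85 —(−1)→ 84
84 —HB3→ 3^(3 + 1) + 3 —bump→ 4^(4 + 1) + 4 = 1028 —(−1)→ 1027
1027 —HB4→ 4^(4 + 1) + 3 —bump→ 5^(5 + 1) + 3 = 15628 —(−1)→ 15627
15627 —HB5→ 5^(5 + 1) + 2 —bump→ 6^(6 + 1) + 2 = 279938 —(−1)→ 279937
279937 —HB6→ 6^(6 + 1) + 1 —bump→ 7^(7 + 1) + 1 = 5764802 —(−1)→ 5764801
5764801 —HB7→ 7^(7 + 1) —bump→ 8^(8 + 1) = 134217728 —(−1)→ 134217727

128452926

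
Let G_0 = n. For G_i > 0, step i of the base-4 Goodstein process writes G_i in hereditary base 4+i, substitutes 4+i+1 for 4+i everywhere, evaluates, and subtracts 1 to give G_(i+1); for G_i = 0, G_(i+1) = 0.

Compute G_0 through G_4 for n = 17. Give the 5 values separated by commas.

17, 25, 35, 39, 43

G_0 = 17. HB_4(17) = 4^2 + 1. Bump = 26. G_1 = 25.
G_1 = 25. HB_5(25) = 5^2. Bump = 36. G_2 = 35.
G_2 = 35. HB_6(35) = 5·6 + 5. Bump = 40. G_3 = 39.
G_3 = 39. HB_7(39) = 5·7 + 4. Bump = 44. G_4 = 43.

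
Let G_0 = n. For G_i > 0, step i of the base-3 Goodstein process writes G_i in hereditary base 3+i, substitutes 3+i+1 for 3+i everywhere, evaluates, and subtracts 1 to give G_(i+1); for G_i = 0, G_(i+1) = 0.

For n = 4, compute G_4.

2

G_0=4  [base 3] 3 + 1  →[3↦4]→  4 + 1 = 5  −1 ⇒ G_1=4
G_1=4  [base 4] 4  →[4↦5]→  5 = 5  −1 ⇒ G_2=4
G_2=4  [base 5] 4  →[5↦6]→  4 = 4  −1 ⇒ G_3=3
G_3=3  [base 6] 3  →[6↦7]→  3 = 3  −1 ⇒ G_4=2
G_4=2  [base 7] 2  →[7↦8]→  2 = 2  −1 ⇒ G_5=1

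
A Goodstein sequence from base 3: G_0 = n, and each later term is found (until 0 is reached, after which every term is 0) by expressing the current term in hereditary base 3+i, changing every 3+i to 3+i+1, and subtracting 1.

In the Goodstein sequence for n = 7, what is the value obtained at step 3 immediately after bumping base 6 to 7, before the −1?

G_0=7  [base 3] 2·3 + 1  →[3↦4]→  2·4 + 1 = 9  −1 ⇒ G_1=8
G_1=8  [base 4] 2·4  →[4↦5]→  2·5 = 10  −1 ⇒ G_2=9
G_2=9  [base 5] 5 + 4  →[5↦6]→  6 + 4 = 10  −1 ⇒ G_3=9
G_3=9  [base 6] 6 + 3  →[6↦7]→  7 + 3 = 10  −1 ⇒ G_4=9

10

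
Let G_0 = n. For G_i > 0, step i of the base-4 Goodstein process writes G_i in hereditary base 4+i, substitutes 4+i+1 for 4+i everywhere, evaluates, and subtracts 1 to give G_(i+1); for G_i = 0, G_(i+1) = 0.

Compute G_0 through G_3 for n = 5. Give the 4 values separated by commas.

5, 5, 5, 4

[0] 5 ≡ 4 + 1 (base 4). Lift 5: 6. −1: 5.
[1] 5 ≡ 5 (base 5). Lift 6: 6. −1: 5.
[2] 5 ≡ 5 (base 6). Lift 7: 5. −1: 4.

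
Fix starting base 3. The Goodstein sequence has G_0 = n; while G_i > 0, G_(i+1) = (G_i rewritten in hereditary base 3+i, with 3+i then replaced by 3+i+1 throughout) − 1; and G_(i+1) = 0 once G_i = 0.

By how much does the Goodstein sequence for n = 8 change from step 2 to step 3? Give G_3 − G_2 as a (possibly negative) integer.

1

[0] 8 ≡ 2·3 + 2 (base 3). Lift 4: 10. −1: 9.
[1] 9 ≡ 2·4 + 1 (base 4). Lift 5: 11. −1: 10.
[2] 10 ≡ 2·5 (base 5). Lift 6: 12. −1: 11.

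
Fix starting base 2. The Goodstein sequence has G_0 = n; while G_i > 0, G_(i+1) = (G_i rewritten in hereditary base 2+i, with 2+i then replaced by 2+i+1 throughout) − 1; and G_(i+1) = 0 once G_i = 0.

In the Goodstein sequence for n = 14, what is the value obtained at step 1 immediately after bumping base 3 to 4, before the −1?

1282

step 0: 14 = 2^(2 + 1) + 2^2 + 2; sub 3 for 2: 3^(3 + 1) + 3^3 + 3; = 111; G_1 = 111−1 = 110
step 1: 110 = 3^(3 + 1) + 3^3 + 2; sub 4 for 3: 4^(4 + 1) + 4^4 + 2; = 1282; G_2 = 1282−1 = 1281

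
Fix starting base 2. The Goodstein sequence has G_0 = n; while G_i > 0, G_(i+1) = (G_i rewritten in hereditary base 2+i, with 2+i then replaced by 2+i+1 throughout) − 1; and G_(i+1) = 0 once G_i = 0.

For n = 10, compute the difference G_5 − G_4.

10 —HB2→ 2^(2 + 1) + 2 —bump→ 3^(3 + 1) + 3 = 84 —(−1)→ 83
83 —HB3→ 3^(3 + 1) + 2 —bump→ 4^(4 + 1) + 2 = 1026 —(−1)→ 1025
1025 —HB4→ 4^(4 + 1) + 1 —bump→ 5^(5 + 1) + 1 = 15626 —(−1)→ 15625
15625 —HB5→ 5^(5 + 1) —bump→ 6^(6 + 1) = 279936 —(−1)→ 279935
279935 —HB6→ 5·6^6 + 5·6^5 + 5·6^4 + 5·6^3 + 5·6^2 + 5·6 + 5 —bump→ 5·7^7 + 5·7^5 + 5·7^4 + 5·7^3 + 5·7^2 + 5·7 + 5 = 4215755 —(−1)→ 4215754

3935819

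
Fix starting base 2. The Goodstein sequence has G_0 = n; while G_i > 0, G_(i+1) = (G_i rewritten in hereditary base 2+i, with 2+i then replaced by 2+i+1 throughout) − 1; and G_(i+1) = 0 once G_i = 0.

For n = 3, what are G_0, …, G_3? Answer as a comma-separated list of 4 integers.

G_0 = 3. HB_2(3) = 2 + 1. Bump = 4. G_1 = 3.
G_1 = 3. HB_3(3) = 3. Bump = 4. G_2 = 3.
G_2 = 3. HB_4(3) = 3. Bump = 3. G_3 = 2.

3, 3, 3, 2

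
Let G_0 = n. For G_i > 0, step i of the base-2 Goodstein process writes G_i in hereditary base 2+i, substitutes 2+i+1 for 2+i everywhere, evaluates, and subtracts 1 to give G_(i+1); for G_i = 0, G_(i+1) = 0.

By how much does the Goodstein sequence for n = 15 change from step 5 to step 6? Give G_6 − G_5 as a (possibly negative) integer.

144406599

i=0: 15 = 2^(2 + 1) + 2^2 + 2 + 1 (b=2); 2→3: 3^(3 + 1) + 3^3 + 3 + 1 = 112; 112−1 = 111
i=1: 111 = 3^(3 + 1) + 3^3 + 3 (b=3); 3→4: 4^(4 + 1) + 4^4 + 4 = 1284; 1284−1 = 1283
i=2: 1283 = 4^(4 + 1) + 4^4 + 3 (b=4); 4→5: 5^(5 + 1) + 5^5 + 3 = 18753; 18753−1 = 18752
i=3: 18752 = 5^(5 + 1) + 5^5 + 2 (b=5); 5→6: 6^(6 + 1) + 6^6 + 2 = 326594; 326594−1 = 326593
i=4: 326593 = 6^(6 + 1) + 6^6 + 1 (b=6); 6→7: 7^(7 + 1) + 7^7 + 1 = 6588345; 6588345−1 = 6588344
i=5: 6588344 = 7^(7 + 1) + 7^7 (b=7); 7→8: 8^(8 + 1) + 8^8 = 150994944; 150994944−1 = 150994943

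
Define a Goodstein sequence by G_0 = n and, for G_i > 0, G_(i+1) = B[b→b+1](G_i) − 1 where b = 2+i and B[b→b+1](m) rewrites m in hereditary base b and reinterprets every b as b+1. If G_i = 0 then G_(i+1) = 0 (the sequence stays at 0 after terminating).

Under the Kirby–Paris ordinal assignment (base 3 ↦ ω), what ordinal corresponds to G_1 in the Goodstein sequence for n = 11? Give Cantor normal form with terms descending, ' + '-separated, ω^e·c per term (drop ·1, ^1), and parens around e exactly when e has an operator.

i=0: 11 = 2^(2 + 1) + 2 + 1 (b=2); 2→3: 3^(3 + 1) + 3 + 1 = 85; 85−1 = 84
i=1: 84 = 3^(3 + 1) + 3 (b=3); 3→4: 4^(4 + 1) + 4 = 1028; 1028−1 = 1027

ω^(ω + 1) + ω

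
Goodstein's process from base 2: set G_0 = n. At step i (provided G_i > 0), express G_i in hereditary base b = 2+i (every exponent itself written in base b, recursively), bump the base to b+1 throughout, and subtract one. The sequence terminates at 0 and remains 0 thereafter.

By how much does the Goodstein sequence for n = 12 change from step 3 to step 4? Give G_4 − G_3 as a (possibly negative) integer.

(0) 12|_2 = 2^(2 + 1) + 2^2 ↦ 3^(3 + 1) + 3^3|_3 = 108 ⇒ 107
(1) 107|_3 = 3^(3 + 1) + 2·3^2 + 2·3 + 2 ↦ 4^(4 + 1) + 2·4^2 + 2·4 + 2|_4 = 1066 ⇒ 1065
(2) 1065|_4 = 4^(4 + 1) + 2·4^2 + 2·4 + 1 ↦ 5^(5 + 1) + 2·5^2 + 2·5 + 1|_5 = 15686 ⇒ 15685
(3) 15685|_5 = 5^(5 + 1) + 2·5^2 + 2·5 ↦ 6^(6 + 1) + 2·6^2 + 2·6|_6 = 280020 ⇒ 280019

264334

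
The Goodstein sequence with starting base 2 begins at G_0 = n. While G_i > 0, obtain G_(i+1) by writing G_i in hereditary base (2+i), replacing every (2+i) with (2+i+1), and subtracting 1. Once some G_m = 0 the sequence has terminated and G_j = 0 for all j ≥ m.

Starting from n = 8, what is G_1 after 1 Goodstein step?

80

8 —HB2→ 2^(2 + 1) —bump→ 3^(3 + 1) = 81 —(−1)→ 80
80 —HB3→ 2·3^3 + 2·3^2 + 2·3 + 2 —bump→ 2·4^4 + 2·4^2 + 2·4 + 2 = 554 —(−1)→ 553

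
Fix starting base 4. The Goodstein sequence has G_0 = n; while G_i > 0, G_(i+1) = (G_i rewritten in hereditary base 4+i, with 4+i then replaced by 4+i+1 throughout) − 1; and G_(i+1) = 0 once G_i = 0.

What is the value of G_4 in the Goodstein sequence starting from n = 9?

(0) 9|_4 = 2·4 + 1 ↦ 2·5 + 1|_5 = 11 ⇒ 10
(1) 10|_5 = 2·5 ↦ 2·6|_6 = 12 ⇒ 11
(2) 11|_6 = 6 + 5 ↦ 7 + 5|_7 = 12 ⇒ 11
(3) 11|_7 = 7 + 4 ↦ 8 + 4|_8 = 12 ⇒ 11
(4) 11|_8 = 8 + 3 ↦ 9 + 3|_9 = 12 ⇒ 11

11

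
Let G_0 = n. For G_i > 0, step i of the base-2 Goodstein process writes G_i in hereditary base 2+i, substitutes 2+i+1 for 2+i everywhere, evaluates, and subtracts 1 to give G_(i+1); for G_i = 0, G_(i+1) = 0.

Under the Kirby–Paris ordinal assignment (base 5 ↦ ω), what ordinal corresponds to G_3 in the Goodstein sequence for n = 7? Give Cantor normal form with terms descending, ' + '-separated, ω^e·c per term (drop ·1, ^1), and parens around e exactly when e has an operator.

ω^ω + 2

base 2: 7 = 2^2 + 2 + 1; at 3: 3^3 + 3 + 1 = 31; next = 30
base 3: 30 = 3^3 + 3; at 4: 4^4 + 4 = 260; next = 259
base 4: 259 = 4^4 + 3; at 5: 5^5 + 3 = 3128; next = 3127
base 5: 3127 = 5^5 + 2; at 6: 6^6 + 2 = 46658; next = 46657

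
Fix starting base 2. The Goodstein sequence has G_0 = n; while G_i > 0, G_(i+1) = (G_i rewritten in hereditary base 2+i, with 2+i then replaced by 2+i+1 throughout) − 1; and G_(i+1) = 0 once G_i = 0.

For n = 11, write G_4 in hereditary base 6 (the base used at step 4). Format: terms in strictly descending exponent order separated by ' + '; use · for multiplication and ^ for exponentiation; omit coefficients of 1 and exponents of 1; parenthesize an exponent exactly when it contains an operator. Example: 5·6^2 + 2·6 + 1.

6^(6 + 1) + 1

G_0=11  [base 2] 2^(2 + 1) + 2 + 1  →[2↦3]→  3^(3 + 1) + 3 + 1 = 85  −1 ⇒ G_1=84
G_1=84  [base 3] 3^(3 + 1) + 3  →[3↦4]→  4^(4 + 1) + 4 = 1028  −1 ⇒ G_2=1027
G_2=1027  [base 4] 4^(4 + 1) + 3  →[4↦5]→  5^(5 + 1) + 3 = 15628  −1 ⇒ G_3=15627
G_3=15627  [base 5] 5^(5 + 1) + 2  →[5↦6]→  6^(6 + 1) + 2 = 279938  −1 ⇒ G_4=279937
G_4=279937  [base 6] 6^(6 + 1) + 1  →[6↦7]→  7^(7 + 1) + 1 = 5764802  −1 ⇒ G_5=5764801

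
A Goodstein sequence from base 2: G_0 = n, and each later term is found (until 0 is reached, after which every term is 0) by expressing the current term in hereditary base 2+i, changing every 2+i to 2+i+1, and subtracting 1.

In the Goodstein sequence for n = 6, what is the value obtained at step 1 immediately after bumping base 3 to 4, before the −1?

258

G_0=6  [base 2] 2^2 + 2  →[2↦3]→  3^3 + 3 = 30  −1 ⇒ G_1=29
G_1=29  [base 3] 3^3 + 2  →[3↦4]→  4^4 + 2 = 258  −1 ⇒ G_2=257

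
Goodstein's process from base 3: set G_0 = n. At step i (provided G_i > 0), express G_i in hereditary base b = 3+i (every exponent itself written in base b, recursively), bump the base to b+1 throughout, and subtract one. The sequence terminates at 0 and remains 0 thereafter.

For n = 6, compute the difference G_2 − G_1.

0

G_0=6  [base 3] 2·3  →[3↦4]→  2·4 = 8  −1 ⇒ G_1=7
G_1=7  [base 4] 4 + 3  →[4↦5]→  5 + 3 = 8  −1 ⇒ G_2=7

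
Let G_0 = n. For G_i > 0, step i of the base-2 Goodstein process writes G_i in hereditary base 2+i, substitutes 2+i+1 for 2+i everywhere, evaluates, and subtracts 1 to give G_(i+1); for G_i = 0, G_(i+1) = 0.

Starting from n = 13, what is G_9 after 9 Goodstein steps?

3138428381103

(0) 13|_2 = 2^(2 + 1) + 2^2 + 1 ↦ 3^(3 + 1) + 3^3 + 1|_3 = 109 ⇒ 108
(1) 108|_3 = 3^(3 + 1) + 3^3 ↦ 4^(4 + 1) + 4^4|_4 = 1280 ⇒ 1279
(2) 1279|_4 = 4^(4 + 1) + 3·4^3 + 3·4^2 + 3·4 + 3 ↦ 5^(5 + 1) + 3·5^3 + 3·5^2 + 3·5 + 3|_5 = 16093 ⇒ 16092
(3) 16092|_5 = 5^(5 + 1) + 3·5^3 + 3·5^2 + 3·5 + 2 ↦ 6^(6 + 1) + 3·6^3 + 3·6^2 + 3·6 + 2|_6 = 280712 ⇒ 280711
(4) 280711|_6 = 6^(6 + 1) + 3·6^3 + 3·6^2 + 3·6 + 1 ↦ 7^(7 + 1) + 3·7^3 + 3·7^2 + 3·7 + 1|_7 = 5765999 ⇒ 5765998
(5) 5765998|_7 = 7^(7 + 1) + 3·7^3 + 3·7^2 + 3·7 ↦ 8^(8 + 1) + 3·8^3 + 3·8^2 + 3·8|_8 = 134219480 ⇒ 134219479
(6) 134219479|_8 = 8^(8 + 1) + 3·8^3 + 3·8^2 + 2·8 + 7 ↦ 9^(9 + 1) + 3·9^3 + 3·9^2 + 2·9 + 7|_9 = 3486786856 ⇒ 3486786855
(7) 3486786855|_9 = 9^(9 + 1) + 3·9^3 + 3·9^2 + 2·9 + 6 ↦ 10^(10 + 1) + 3·10^3 + 3·10^2 + 2·10 + 6|_10 = 100000003326 ⇒ 100000003325
(8) 100000003325|_10 = 10^(10 + 1) + 3·10^3 + 3·10^2 + 2·10 + 5 ↦ 11^(11 + 1) + 3·11^3 + 3·11^2 + 2·11 + 5|_11 = 3138428381104 ⇒ 3138428381103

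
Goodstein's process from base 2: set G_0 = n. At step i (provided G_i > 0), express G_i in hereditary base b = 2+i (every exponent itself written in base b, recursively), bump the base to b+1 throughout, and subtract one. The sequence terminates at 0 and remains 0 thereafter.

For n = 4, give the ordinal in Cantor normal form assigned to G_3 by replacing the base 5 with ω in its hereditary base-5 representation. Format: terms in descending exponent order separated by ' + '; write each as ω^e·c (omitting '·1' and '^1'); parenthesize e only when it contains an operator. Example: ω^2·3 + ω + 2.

ω^2·2 + ω·2

base 2: 4 = 2^2; at 3: 3^3 = 27; next = 26
base 3: 26 = 2·3^2 + 2·3 + 2; at 4: 2·4^2 + 2·4 + 2 = 42; next = 41
base 4: 41 = 2·4^2 + 2·4 + 1; at 5: 2·5^2 + 2·5 + 1 = 61; next = 60
base 5: 60 = 2·5^2 + 2·5; at 6: 2·6^2 + 2·6 = 84; next = 83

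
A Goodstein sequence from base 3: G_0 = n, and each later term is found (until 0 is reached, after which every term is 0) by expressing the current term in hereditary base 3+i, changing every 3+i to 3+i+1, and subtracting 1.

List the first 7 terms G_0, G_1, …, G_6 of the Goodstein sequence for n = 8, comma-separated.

8, 9, 10, 11, 11, 11, 11

(0) 8|_3 = 2·3 + 2 ↦ 2·4 + 2|_4 = 10 ⇒ 9
(1) 9|_4 = 2·4 + 1 ↦ 2·5 + 1|_5 = 11 ⇒ 10
(2) 10|_5 = 2·5 ↦ 2·6|_6 = 12 ⇒ 11
(3) 11|_6 = 6 + 5 ↦ 7 + 5|_7 = 12 ⇒ 11
(4) 11|_7 = 7 + 4 ↦ 8 + 4|_8 = 12 ⇒ 11
(5) 11|_8 = 8 + 3 ↦ 9 + 3|_9 = 12 ⇒ 11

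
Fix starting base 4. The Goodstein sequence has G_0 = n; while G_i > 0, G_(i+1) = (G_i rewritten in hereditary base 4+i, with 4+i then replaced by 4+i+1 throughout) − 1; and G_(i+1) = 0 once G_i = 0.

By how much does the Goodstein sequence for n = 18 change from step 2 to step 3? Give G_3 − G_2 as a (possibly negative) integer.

12

[0] 18 ≡ 4^2 + 2 (base 4). Lift 5: 27. −1: 26.
[1] 26 ≡ 5^2 + 1 (base 5). Lift 6: 37. −1: 36.
[2] 36 ≡ 6^2 (base 6). Lift 7: 49. −1: 48.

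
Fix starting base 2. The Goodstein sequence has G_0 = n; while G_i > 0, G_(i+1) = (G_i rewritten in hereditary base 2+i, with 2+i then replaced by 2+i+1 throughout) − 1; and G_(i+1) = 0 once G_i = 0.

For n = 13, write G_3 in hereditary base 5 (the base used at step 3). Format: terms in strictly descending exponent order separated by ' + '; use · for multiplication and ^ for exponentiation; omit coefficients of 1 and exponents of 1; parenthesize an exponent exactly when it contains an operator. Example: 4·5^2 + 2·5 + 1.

step 0: 13 = 2^(2 + 1) + 2^2 + 1; sub 3 for 2: 3^(3 + 1) + 3^3 + 1; = 109; G_1 = 109−1 = 108
step 1: 108 = 3^(3 + 1) + 3^3; sub 4 for 3: 4^(4 + 1) + 4^4; = 1280; G_2 = 1280−1 = 1279
step 2: 1279 = 4^(4 + 1) + 3·4^3 + 3·4^2 + 3·4 + 3; sub 5 for 4: 5^(5 + 1) + 3·5^3 + 3·5^2 + 3·5 + 3; = 16093; G_3 = 16093−1 = 16092

5^(5 + 1) + 3·5^3 + 3·5^2 + 3·5 + 2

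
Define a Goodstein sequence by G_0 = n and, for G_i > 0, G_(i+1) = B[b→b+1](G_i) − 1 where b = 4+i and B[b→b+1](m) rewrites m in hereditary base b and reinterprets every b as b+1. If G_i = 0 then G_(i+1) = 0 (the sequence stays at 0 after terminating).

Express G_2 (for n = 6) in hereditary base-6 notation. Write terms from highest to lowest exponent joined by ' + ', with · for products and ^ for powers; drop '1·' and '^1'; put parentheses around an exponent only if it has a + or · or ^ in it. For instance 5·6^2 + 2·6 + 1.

6

G_0=6  [base 4] 4 + 2  →[4↦5]→  5 + 2 = 7  −1 ⇒ G_1=6
G_1=6  [base 5] 5 + 1  →[5↦6]→  6 + 1 = 7  −1 ⇒ G_2=6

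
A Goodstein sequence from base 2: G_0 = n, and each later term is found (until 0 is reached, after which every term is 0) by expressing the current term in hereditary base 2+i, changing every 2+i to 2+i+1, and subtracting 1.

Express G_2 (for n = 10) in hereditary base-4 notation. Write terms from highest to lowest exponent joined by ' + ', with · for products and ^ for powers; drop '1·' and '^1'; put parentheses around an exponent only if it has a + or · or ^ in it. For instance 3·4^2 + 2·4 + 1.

10 —HB2→ 2^(2 + 1) + 2 —bump→ 3^(3 + 1) + 3 = 84 —(−1)→ 83
83 —HB3→ 3^(3 + 1) + 2 —bump→ 4^(4 + 1) + 2 = 1026 —(−1)→ 1025
1025 —HB4→ 4^(4 + 1) + 1 —bump→ 5^(5 + 1) + 1 = 15626 —(−1)→ 15625

4^(4 + 1) + 1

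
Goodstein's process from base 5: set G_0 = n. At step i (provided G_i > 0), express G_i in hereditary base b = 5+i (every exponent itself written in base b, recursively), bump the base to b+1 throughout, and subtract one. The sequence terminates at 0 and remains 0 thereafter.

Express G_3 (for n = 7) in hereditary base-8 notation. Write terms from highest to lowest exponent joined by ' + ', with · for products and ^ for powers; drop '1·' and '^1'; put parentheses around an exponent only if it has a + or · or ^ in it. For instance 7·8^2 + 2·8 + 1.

G_0=7  [base 5] 5 + 2  →[5↦6]→  6 + 2 = 8  −1 ⇒ G_1=7
G_1=7  [base 6] 6 + 1  →[6↦7]→  7 + 1 = 8  −1 ⇒ G_2=7
G_2=7  [base 7] 7  →[7↦8]→  8 = 8  −1 ⇒ G_3=7
G_3=7  [base 8] 7  →[8↦9]→  7 = 7  −1 ⇒ G_4=6

7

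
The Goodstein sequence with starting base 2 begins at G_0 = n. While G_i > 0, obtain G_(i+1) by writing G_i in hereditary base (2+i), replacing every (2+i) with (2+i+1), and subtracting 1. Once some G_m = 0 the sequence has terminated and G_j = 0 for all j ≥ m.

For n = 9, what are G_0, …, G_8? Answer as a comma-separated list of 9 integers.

[0] 9 ≡ 2^(2 + 1) + 1 (base 2). Lift 3: 82. −1: 81.
[1] 81 ≡ 3^(3 + 1) (base 3). Lift 4: 1024. −1: 1023.
[2] 1023 ≡ 3·4^4 + 3·4^3 + 3·4^2 + 3·4 + 3 (base 4). Lift 5: 9843. −1: 9842.
[3] 9842 ≡ 3·5^5 + 3·5^3 + 3·5^2 + 3·5 + 2 (base 5). Lift 6: 140744. −1: 140743.
[4] 140743 ≡ 3·6^6 + 3·6^3 + 3·6^2 + 3·6 + 1 (base 6). Lift 7: 2471827. −1: 2471826.
[5] 2471826 ≡ 3·7^7 + 3·7^3 + 3·7^2 + 3·7 (base 7). Lift 8: 50333400. −1: 50333399.
[6] 50333399 ≡ 3·8^8 + 3·8^3 + 3·8^2 + 2·8 + 7 (base 8). Lift 9: 1162263922. −1: 1162263921.
[7] 1162263921 ≡ 3·9^9 + 3·9^3 + 3·9^2 + 2·9 + 6 (base 9). Lift 10: 30000003326. −1: 30000003325.

9, 81, 1023, 9842, 140743, 2471826, 50333399, 1162263921, 30000003325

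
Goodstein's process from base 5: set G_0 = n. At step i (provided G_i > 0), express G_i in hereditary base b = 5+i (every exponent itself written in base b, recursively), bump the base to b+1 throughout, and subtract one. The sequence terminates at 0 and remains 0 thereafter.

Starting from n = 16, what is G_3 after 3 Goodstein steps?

G_0 = 16. HB_5(16) = 3·5 + 1. Bump = 19. G_1 = 18.
G_1 = 18. HB_6(18) = 3·6. Bump = 21. G_2 = 20.
G_2 = 20. HB_7(20) = 2·7 + 6. Bump = 22. G_3 = 21.
G_3 = 21. HB_8(21) = 2·8 + 5. Bump = 23. G_4 = 22.

21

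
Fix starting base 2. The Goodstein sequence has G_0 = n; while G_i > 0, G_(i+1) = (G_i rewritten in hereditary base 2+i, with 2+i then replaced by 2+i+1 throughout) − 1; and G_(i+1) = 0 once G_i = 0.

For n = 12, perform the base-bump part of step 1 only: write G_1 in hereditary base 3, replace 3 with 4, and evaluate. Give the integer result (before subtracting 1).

(0) 12|_2 = 2^(2 + 1) + 2^2 ↦ 3^(3 + 1) + 3^3|_3 = 108 ⇒ 107
(1) 107|_3 = 3^(3 + 1) + 2·3^2 + 2·3 + 2 ↦ 4^(4 + 1) + 2·4^2 + 2·4 + 2|_4 = 1066 ⇒ 1065

1066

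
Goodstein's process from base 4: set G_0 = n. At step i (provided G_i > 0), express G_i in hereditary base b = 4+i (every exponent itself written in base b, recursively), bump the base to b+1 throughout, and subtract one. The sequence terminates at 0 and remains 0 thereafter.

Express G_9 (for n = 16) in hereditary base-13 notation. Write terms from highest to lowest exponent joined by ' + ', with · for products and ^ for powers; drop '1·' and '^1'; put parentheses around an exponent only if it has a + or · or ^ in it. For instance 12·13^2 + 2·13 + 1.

3·13 + 6

base 4: 16 = 4^2; at 5: 5^2 = 25; next = 24
base 5: 24 = 4·5 + 4; at 6: 4·6 + 4 = 28; next = 27
base 6: 27 = 4·6 + 3; at 7: 4·7 + 3 = 31; next = 30
base 7: 30 = 4·7 + 2; at 8: 4·8 + 2 = 34; next = 33
base 8: 33 = 4·8 + 1; at 9: 4·9 + 1 = 37; next = 36
base 9: 36 = 4·9; at 10: 4·10 = 40; next = 39
base 10: 39 = 3·10 + 9; at 11: 3·11 + 9 = 42; next = 41
base 11: 41 = 3·11 + 8; at 12: 3·12 + 8 = 44; next = 43
base 12: 43 = 3·12 + 7; at 13: 3·13 + 7 = 46; next = 45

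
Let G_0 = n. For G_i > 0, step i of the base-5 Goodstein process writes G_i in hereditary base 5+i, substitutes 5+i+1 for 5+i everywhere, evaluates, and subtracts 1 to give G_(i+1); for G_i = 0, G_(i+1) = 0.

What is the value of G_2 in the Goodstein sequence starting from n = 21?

G_0 = 21. HB_5(21) = 4·5 + 1. Bump = 25. G_1 = 24.
G_1 = 24. HB_6(24) = 4·6. Bump = 28. G_2 = 27.

27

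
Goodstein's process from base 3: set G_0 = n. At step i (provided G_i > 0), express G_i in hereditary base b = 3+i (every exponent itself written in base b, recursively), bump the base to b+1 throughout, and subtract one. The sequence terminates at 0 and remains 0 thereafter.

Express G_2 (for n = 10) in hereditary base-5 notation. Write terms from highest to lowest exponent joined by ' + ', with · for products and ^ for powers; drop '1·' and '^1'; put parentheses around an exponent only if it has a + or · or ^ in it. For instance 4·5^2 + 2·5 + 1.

4·5 + 4

i=0: 10 = 3^2 + 1 (b=3); 3→4: 4^2 + 1 = 17; 17−1 = 16
i=1: 16 = 4^2 (b=4); 4→5: 5^2 = 25; 25−1 = 24
i=2: 24 = 4·5 + 4 (b=5); 5→6: 4·6 + 4 = 28; 28−1 = 27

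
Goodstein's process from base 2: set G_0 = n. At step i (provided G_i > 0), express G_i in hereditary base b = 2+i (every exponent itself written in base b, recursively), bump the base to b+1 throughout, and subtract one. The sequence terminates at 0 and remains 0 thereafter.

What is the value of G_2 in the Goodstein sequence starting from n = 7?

259

G_0=7  [base 2] 2^2 + 2 + 1  →[2↦3]→  3^3 + 3 + 1 = 31  −1 ⇒ G_1=30
G_1=30  [base 3] 3^3 + 3  →[3↦4]→  4^4 + 4 = 260  −1 ⇒ G_2=259
G_2=259  [base 4] 4^4 + 3  →[4↦5]→  5^5 + 3 = 3128  −1 ⇒ G_3=3127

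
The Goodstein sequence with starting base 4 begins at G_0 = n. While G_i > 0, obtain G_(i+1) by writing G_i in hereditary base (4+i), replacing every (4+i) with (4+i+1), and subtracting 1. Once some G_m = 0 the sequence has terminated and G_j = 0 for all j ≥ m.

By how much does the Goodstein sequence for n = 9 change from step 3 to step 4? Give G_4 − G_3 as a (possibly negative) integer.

i=0: 9 = 2·4 + 1 (b=4); 4→5: 2·5 + 1 = 11; 11−1 = 10
i=1: 10 = 2·5 (b=5); 5→6: 2·6 = 12; 12−1 = 11
i=2: 11 = 6 + 5 (b=6); 6→7: 7 + 5 = 12; 12−1 = 11
i=3: 11 = 7 + 4 (b=7); 7→8: 8 + 4 = 12; 12−1 = 11

0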